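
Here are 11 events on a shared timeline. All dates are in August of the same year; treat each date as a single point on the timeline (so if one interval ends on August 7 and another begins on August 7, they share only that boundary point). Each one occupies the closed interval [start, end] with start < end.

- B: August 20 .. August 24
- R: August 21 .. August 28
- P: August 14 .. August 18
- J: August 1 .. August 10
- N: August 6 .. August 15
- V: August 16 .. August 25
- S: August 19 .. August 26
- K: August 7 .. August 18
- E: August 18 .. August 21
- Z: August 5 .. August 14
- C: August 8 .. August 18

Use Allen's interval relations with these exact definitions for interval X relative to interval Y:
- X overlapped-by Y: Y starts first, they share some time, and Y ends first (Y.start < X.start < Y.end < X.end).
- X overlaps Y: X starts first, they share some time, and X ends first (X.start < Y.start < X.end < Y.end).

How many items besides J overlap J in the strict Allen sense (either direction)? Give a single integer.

Target J = [August 1, August 10].
B [August 20, August 24] → after → no.
C [August 8, August 18] → overlapped-by → counts.
E [August 18, August 21] → after → no.
K [August 7, August 18] → overlapped-by → counts.
N [August 6, August 15] → overlapped-by → counts.
P [August 14, August 18] → after → no.
R [August 21, August 28] → after → no.
S [August 19, August 26] → after → no.
V [August 16, August 25] → after → no.
Z [August 5, August 14] → overlapped-by → counts.
Total: 4.

4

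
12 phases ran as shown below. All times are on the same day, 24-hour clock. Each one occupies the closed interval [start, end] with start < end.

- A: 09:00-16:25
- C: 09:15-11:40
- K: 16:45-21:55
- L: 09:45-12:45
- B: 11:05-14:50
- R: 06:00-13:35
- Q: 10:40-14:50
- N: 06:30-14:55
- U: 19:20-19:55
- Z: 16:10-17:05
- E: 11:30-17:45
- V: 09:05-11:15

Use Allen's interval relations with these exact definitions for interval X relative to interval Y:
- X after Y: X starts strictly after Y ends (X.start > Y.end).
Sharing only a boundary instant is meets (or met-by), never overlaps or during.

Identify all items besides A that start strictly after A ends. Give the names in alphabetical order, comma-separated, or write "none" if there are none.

K, U

Target A = [09:00, 16:25].
B [11:05, 14:50] → during → no.
C [09:15, 11:40] → during → no.
E [11:30, 17:45] → overlapped-by → no.
K [16:45, 21:55] → after → yes.
L [09:45, 12:45] → during → no.
N [06:30, 14:55] → overlaps → no.
Q [10:40, 14:50] → during → no.
R [06:00, 13:35] → overlaps → no.
U [19:20, 19:55] → after → yes.
V [09:05, 11:15] → during → no.
Z [16:10, 17:05] → overlapped-by → no.
Result: K, U.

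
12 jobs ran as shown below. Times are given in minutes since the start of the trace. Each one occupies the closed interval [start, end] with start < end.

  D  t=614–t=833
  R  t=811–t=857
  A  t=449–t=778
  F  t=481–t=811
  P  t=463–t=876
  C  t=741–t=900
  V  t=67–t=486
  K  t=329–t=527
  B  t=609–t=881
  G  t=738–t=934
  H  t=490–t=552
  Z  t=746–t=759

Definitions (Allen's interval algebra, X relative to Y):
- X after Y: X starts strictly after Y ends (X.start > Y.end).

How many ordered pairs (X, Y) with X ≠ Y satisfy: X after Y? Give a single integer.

Checking all 132 ordered pairs for relation 'after'; matching pairs in alphabetical order:
(B, H): B after H ✓
(B, K): B after K ✓
(B, V): B after V ✓
(C, H): C after H ✓
(C, K): C after K ✓
(C, V): C after V ✓
(D, H): D after H ✓
(D, K): D after K ✓
(D, V): D after V ✓
(G, H): G after H ✓
(G, K): G after K ✓
(G, V): G after V ✓
(H, V): H after V ✓
(R, A): R after A ✓
(R, H): R after H ✓
(R, K): R after K ✓
(R, V): R after V ✓
(R, Z): R after Z ✓
(Z, H): Z after H ✓
(Z, K): Z after K ✓
(Z, V): Z after V ✓
Count: 21.

21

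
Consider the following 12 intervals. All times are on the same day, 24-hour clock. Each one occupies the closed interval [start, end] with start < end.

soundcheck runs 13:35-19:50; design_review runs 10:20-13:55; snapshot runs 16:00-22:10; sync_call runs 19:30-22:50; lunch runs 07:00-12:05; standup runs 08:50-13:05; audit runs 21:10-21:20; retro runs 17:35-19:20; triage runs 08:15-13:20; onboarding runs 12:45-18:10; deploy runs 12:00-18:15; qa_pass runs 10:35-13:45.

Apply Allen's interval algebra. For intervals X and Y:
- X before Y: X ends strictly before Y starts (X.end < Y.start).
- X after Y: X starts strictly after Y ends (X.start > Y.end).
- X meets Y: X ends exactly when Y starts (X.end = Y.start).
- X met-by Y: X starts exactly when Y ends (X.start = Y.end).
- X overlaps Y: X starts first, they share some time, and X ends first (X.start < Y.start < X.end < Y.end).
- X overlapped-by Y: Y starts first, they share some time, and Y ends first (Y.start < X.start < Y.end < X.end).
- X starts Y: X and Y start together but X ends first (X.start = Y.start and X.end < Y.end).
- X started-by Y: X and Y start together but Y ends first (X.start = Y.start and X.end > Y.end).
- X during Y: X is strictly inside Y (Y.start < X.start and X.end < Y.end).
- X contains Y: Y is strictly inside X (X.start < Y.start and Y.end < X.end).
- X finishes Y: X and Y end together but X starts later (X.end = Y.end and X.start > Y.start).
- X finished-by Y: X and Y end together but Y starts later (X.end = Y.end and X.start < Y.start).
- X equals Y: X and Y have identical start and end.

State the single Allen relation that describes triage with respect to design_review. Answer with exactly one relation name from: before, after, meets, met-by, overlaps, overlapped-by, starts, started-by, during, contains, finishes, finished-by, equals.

triage = [08:15, 13:20]; design_review = [10:20, 13:55].
Compare endpoints: triage.start < design_review.start, triage.start < design_review.end, triage.end > design_review.start, triage.end < design_review.end.
That pattern is 'overlaps'.

overlaps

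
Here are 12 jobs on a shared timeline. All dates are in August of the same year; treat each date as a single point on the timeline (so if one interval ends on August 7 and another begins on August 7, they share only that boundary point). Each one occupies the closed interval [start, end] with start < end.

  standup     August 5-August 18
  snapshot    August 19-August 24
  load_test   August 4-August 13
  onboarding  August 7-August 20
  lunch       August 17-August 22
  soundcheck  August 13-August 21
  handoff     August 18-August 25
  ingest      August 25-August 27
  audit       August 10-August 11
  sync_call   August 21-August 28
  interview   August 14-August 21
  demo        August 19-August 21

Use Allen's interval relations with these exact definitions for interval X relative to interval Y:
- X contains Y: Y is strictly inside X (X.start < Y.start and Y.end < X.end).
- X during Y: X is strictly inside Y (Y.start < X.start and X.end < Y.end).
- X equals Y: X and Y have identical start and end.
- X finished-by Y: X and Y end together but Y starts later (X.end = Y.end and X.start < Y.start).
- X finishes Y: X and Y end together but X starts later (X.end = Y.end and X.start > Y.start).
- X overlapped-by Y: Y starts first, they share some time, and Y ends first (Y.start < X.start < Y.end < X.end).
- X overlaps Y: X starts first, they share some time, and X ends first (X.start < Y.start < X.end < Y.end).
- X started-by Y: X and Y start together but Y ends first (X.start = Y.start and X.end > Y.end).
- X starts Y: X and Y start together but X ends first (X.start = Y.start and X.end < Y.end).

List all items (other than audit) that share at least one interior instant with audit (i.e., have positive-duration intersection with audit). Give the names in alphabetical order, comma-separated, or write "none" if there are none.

Target audit = [August 10, August 11].
demo [August 19, August 21] → after → no.
handoff [August 18, August 25] → after → no.
ingest [August 25, August 27] → after → no.
interview [August 14, August 21] → after → no.
load_test [August 4, August 13] → contains → yes.
lunch [August 17, August 22] → after → no.
onboarding [August 7, August 20] → contains → yes.
snapshot [August 19, August 24] → after → no.
soundcheck [August 13, August 21] → after → no.
standup [August 5, August 18] → contains → yes.
sync_call [August 21, August 28] → after → no.
Result: load_test, onboarding, standup.

load_test, onboarding, standup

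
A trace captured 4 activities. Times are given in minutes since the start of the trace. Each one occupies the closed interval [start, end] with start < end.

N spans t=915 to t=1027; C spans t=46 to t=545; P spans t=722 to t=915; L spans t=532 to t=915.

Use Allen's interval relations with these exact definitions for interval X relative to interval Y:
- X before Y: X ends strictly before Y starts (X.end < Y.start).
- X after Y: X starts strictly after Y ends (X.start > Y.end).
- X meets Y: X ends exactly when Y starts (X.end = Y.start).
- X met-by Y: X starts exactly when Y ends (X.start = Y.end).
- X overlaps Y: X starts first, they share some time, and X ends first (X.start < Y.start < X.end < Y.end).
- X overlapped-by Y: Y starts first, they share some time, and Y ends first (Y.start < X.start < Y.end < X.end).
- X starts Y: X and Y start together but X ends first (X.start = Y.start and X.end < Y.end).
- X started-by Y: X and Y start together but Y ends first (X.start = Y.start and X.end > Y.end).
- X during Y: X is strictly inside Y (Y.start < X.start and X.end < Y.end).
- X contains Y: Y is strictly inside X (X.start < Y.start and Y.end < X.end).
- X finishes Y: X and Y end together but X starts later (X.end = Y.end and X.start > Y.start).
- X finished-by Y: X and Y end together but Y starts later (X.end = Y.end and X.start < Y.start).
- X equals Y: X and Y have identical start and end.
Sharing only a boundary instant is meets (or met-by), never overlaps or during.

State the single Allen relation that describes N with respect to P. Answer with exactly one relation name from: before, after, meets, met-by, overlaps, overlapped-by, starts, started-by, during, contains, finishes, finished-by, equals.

met-by

N = [t=915, t=1027]; P = [t=722, t=915].
Compare endpoints: N.start > P.start, N.start = P.end, N.end > P.start, N.end > P.end.
That pattern is 'met-by'.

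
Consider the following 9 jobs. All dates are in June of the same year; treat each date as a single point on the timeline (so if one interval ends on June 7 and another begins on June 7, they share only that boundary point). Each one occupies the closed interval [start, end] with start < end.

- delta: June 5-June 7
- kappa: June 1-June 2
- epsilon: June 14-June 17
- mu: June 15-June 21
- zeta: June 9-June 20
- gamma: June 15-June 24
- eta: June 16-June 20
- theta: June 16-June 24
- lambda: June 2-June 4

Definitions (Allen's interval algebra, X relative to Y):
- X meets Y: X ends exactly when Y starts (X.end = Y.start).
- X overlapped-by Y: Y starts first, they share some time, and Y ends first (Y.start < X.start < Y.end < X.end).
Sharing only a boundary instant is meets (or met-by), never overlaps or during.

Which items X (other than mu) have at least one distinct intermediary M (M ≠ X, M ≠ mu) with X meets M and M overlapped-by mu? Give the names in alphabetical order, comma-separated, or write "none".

Target mu = [June 15, June 21].
Intermediaries M with M overlapped-by mu: theta.
Via theta — items with X meets theta: none.
Union: none.

none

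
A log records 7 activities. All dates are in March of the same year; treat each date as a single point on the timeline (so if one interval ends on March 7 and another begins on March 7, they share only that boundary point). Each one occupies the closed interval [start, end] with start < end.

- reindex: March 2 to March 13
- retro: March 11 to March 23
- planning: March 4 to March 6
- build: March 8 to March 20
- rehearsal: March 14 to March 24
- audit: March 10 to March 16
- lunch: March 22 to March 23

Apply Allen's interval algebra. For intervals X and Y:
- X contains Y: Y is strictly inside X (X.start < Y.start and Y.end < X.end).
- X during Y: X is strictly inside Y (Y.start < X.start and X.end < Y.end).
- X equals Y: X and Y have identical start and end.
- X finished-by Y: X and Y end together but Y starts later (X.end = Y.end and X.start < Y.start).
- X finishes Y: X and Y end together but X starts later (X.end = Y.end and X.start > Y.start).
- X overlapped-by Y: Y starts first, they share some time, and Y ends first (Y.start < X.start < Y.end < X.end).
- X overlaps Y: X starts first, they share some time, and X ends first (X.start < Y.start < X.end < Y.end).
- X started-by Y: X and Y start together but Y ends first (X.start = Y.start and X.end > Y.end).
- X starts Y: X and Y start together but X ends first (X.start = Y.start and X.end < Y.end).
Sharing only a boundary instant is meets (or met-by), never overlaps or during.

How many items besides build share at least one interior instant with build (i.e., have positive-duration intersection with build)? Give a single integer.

4

Target build = [March 8, March 20].
audit [March 10, March 16] → during → counts.
lunch [March 22, March 23] → after → no.
planning [March 4, March 6] → before → no.
rehearsal [March 14, March 24] → overlapped-by → counts.
reindex [March 2, March 13] → overlaps → counts.
retro [March 11, March 23] → overlapped-by → counts.
Total: 4.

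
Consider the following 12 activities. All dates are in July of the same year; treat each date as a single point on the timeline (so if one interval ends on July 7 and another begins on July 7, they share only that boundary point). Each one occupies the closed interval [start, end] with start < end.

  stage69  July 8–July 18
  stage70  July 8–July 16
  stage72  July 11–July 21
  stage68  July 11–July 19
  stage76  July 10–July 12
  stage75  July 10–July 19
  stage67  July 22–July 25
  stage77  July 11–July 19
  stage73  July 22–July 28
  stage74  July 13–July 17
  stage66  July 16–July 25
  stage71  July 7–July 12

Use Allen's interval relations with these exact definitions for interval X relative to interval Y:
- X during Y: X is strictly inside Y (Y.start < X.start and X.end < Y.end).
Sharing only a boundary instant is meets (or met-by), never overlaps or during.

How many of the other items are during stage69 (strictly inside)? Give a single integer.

Target stage69 = [July 8, July 18].
stage66 [July 16, July 25] → overlapped-by → no.
stage67 [July 22, July 25] → after → no.
stage68 [July 11, July 19] → overlapped-by → no.
stage70 [July 8, July 16] → starts → no.
stage71 [July 7, July 12] → overlaps → no.
stage72 [July 11, July 21] → overlapped-by → no.
stage73 [July 22, July 28] → after → no.
stage74 [July 13, July 17] → during → counts.
stage75 [July 10, July 19] → overlapped-by → no.
stage76 [July 10, July 12] → during → counts.
stage77 [July 11, July 19] → overlapped-by → no.
Total: 2.

2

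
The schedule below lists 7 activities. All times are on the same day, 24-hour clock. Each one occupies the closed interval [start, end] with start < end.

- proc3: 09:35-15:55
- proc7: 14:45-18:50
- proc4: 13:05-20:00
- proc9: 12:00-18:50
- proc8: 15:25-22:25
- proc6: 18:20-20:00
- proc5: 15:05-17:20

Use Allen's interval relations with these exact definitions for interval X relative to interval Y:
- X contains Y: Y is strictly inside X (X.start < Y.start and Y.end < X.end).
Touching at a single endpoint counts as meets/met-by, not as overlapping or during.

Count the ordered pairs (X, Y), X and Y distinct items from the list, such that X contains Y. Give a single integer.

5

Checking all 42 ordered pairs for relation 'contains'; matching pairs in alphabetical order:
(proc4, proc5): proc4 contains proc5 ✓
(proc4, proc7): proc4 contains proc7 ✓
(proc7, proc5): proc7 contains proc5 ✓
(proc8, proc6): proc8 contains proc6 ✓
(proc9, proc5): proc9 contains proc5 ✓
Count: 5.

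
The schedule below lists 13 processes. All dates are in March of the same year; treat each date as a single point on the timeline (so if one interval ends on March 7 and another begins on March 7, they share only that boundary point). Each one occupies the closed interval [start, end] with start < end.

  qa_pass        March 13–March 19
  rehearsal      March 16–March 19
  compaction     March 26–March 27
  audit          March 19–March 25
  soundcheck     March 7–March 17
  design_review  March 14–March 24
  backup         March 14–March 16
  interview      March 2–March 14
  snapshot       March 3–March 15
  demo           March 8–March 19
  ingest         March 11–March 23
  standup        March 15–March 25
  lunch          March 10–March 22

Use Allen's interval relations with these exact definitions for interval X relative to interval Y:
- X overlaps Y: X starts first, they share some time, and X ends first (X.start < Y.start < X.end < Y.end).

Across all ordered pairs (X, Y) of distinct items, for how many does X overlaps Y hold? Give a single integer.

Checking all 156 ordered pairs for relation 'overlaps'; matching pairs in alphabetical order:
(backup, standup): backup overlaps standup ✓
(demo, design_review): demo overlaps design_review ✓
(demo, ingest): demo overlaps ingest ✓
(demo, lunch): demo overlaps lunch ✓
(demo, standup): demo overlaps standup ✓
(design_review, audit): design_review overlaps audit ✓
(design_review, standup): design_review overlaps standup ✓
(ingest, audit): ingest overlaps audit ✓
(ingest, design_review): ingest overlaps design_review ✓
(ingest, standup): ingest overlaps standup ✓
(interview, demo): interview overlaps demo ✓
(interview, ingest): interview overlaps ingest ✓
(interview, lunch): interview overlaps lunch ✓
(interview, qa_pass): interview overlaps qa_pass ✓
(interview, snapshot): interview overlaps snapshot ✓
(interview, soundcheck): interview overlaps soundcheck ✓
(lunch, audit): lunch overlaps audit ✓
(lunch, design_review): lunch overlaps design_review ✓
(lunch, ingest): lunch overlaps ingest ✓
(lunch, standup): lunch overlaps standup ✓
(qa_pass, design_review): qa_pass overlaps design_review ✓
(qa_pass, standup): qa_pass overlaps standup ✓
(snapshot, backup): snapshot overlaps backup ✓
(snapshot, demo): snapshot overlaps demo ✓
... plus 12 further pairs not listed.
Count: 36.

36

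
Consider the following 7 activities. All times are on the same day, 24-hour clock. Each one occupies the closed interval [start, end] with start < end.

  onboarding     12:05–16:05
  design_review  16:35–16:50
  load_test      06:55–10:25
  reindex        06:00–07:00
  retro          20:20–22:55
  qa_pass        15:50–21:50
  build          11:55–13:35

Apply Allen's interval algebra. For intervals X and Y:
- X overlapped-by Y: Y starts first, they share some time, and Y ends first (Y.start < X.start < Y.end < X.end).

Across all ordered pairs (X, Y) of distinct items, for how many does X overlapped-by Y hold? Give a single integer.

Checking all 42 ordered pairs for relation 'overlapped-by'; matching pairs in alphabetical order:
(load_test, reindex): load_test overlapped-by reindex ✓
(onboarding, build): onboarding overlapped-by build ✓
(qa_pass, onboarding): qa_pass overlapped-by onboarding ✓
(retro, qa_pass): retro overlapped-by qa_pass ✓
Count: 4.

4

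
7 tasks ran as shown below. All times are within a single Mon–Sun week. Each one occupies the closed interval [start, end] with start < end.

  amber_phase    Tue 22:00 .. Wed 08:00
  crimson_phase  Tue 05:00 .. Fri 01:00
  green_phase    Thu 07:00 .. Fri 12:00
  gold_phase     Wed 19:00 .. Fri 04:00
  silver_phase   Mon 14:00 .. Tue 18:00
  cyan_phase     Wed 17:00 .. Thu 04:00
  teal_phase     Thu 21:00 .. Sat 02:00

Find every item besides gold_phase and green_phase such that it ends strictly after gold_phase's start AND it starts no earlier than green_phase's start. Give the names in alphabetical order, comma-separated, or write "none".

teal_phase

Conditions: its end is strictly after gold_phase's start (X.end > Wed 19:00) AND its start is no earlier than green_phase's start (X.start >= Thu 07:00).
amber_phase: end Wed 08:00 > Wed 19:00? ✗; start Tue 22:00 >= Thu 07:00? ✗ → no.
crimson_phase: end Fri 01:00 > Wed 19:00? ✓; start Tue 05:00 >= Thu 07:00? ✗ → no.
cyan_phase: end Thu 04:00 > Wed 19:00? ✓; start Wed 17:00 >= Thu 07:00? ✗ → no.
silver_phase: end Tue 18:00 > Wed 19:00? ✗; start Mon 14:00 >= Thu 07:00? ✗ → no.
teal_phase: end Sat 02:00 > Wed 19:00? ✓; start Thu 21:00 >= Thu 07:00? ✓ → yes.
Result: teal_phase.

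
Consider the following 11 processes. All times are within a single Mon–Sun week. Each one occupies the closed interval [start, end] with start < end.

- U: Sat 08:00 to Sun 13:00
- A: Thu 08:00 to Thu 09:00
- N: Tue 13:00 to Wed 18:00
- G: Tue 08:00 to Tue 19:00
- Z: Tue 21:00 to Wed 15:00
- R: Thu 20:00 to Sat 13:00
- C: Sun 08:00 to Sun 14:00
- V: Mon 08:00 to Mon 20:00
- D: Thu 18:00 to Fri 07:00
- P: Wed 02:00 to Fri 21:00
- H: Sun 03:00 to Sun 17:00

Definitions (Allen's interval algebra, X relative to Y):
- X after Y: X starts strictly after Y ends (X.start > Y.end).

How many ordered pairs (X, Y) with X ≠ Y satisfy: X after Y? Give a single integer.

43

Checking all 110 ordered pairs for relation 'after'; matching pairs in alphabetical order:
(A, G): A after G ✓
(A, N): A after N ✓
(A, V): A after V ✓
(A, Z): A after Z ✓
(C, A): C after A ✓
(C, D): C after D ✓
(C, G): C after G ✓
(C, N): C after N ✓
(C, P): C after P ✓
(C, R): C after R ✓
(C, V): C after V ✓
(C, Z): C after Z ✓
(D, A): D after A ✓
(D, G): D after G ✓
(D, N): D after N ✓
(D, V): D after V ✓
(D, Z): D after Z ✓
(G, V): G after V ✓
(H, A): H after A ✓
(H, D): H after D ✓
(H, G): H after G ✓
(H, N): H after N ✓
(H, P): H after P ✓
(H, R): H after R ✓
... plus 19 further pairs not listed.
Count: 43.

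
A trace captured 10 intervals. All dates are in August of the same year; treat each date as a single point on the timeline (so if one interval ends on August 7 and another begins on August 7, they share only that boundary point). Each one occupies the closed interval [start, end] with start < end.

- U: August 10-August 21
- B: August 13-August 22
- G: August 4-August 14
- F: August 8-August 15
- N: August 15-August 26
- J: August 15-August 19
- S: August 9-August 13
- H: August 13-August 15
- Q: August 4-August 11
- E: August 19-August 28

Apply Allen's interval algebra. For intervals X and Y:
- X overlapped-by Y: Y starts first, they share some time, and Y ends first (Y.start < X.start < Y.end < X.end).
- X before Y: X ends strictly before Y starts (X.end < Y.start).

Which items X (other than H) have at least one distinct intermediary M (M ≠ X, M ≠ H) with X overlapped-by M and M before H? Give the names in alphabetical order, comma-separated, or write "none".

Target H = [August 13, August 15].
Intermediaries M with M before H: Q.
Via Q — items with X overlapped-by Q: F, S, U.
Union: F, S, U.

F, S, U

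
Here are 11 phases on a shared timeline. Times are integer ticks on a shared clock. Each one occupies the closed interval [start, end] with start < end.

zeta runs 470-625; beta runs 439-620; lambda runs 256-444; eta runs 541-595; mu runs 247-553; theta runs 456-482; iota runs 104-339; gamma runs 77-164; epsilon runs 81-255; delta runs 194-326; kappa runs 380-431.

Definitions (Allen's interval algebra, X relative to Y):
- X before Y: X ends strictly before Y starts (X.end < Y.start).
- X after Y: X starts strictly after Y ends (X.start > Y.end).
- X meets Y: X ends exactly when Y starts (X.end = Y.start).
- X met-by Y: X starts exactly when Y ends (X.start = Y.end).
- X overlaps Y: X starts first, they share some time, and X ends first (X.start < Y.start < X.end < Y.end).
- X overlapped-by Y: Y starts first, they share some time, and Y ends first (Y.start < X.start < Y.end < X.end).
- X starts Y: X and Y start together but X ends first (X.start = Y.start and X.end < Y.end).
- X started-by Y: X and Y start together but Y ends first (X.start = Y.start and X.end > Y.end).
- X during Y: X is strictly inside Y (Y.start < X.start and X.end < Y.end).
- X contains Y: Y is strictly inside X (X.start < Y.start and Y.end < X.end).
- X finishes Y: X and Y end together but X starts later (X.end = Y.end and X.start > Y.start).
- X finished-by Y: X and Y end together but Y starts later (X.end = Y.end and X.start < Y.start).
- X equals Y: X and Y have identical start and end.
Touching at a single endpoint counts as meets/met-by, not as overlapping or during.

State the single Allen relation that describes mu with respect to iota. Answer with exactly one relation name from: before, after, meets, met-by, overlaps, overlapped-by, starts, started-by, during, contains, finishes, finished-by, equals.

mu = [247, 553]; iota = [104, 339].
Compare endpoints: mu.start > iota.start, mu.start < iota.end, mu.end > iota.start, mu.end > iota.end.
That pattern is 'overlapped-by'.

overlapped-by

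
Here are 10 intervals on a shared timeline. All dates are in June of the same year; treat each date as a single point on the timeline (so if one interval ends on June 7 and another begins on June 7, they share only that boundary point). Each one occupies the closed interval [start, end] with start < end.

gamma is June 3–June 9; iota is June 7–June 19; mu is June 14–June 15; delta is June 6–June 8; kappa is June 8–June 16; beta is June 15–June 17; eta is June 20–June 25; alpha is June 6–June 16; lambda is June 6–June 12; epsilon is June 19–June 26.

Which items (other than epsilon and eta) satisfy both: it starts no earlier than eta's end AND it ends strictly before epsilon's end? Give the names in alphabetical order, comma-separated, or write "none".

Conditions: its start is no earlier than eta's end (X.start >= June 25) AND its end is strictly before epsilon's end (X.end < June 26).
alpha: start June 6 >= June 25? ✗; end June 16 < June 26? ✓ → no.
beta: start June 15 >= June 25? ✗; end June 17 < June 26? ✓ → no.
delta: start June 6 >= June 25? ✗; end June 8 < June 26? ✓ → no.
gamma: start June 3 >= June 25? ✗; end June 9 < June 26? ✓ → no.
iota: start June 7 >= June 25? ✗; end June 19 < June 26? ✓ → no.
kappa: start June 8 >= June 25? ✗; end June 16 < June 26? ✓ → no.
lambda: start June 6 >= June 25? ✗; end June 12 < June 26? ✓ → no.
mu: start June 14 >= June 25? ✗; end June 15 < June 26? ✓ → no.
Result: none.

none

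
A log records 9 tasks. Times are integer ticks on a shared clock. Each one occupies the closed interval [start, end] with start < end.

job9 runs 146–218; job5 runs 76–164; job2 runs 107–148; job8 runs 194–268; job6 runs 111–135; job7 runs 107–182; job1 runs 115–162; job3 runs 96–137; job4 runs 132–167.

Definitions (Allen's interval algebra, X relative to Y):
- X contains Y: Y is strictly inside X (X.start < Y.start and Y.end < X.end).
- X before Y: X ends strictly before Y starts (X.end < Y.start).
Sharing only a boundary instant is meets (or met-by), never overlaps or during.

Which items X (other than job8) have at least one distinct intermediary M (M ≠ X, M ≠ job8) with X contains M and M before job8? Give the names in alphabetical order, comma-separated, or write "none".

job2, job3, job5, job7

Target job8 = [194, 268].
Intermediaries M with M before job8: job1, job2, job3, job4, job5, job6, job7.
Via job1 — items with X contains job1: job5, job7.
Via job2 — items with X contains job2: job5.
Via job3 — items with X contains job3: job5.
Via job4 — items with X contains job4: job7.
Via job5 — items with X contains job5: none.
Via job6 — items with X contains job6: job2, job3, job5, job7.
Via job7 — items with X contains job7: none.
Union: job2, job3, job5, job7.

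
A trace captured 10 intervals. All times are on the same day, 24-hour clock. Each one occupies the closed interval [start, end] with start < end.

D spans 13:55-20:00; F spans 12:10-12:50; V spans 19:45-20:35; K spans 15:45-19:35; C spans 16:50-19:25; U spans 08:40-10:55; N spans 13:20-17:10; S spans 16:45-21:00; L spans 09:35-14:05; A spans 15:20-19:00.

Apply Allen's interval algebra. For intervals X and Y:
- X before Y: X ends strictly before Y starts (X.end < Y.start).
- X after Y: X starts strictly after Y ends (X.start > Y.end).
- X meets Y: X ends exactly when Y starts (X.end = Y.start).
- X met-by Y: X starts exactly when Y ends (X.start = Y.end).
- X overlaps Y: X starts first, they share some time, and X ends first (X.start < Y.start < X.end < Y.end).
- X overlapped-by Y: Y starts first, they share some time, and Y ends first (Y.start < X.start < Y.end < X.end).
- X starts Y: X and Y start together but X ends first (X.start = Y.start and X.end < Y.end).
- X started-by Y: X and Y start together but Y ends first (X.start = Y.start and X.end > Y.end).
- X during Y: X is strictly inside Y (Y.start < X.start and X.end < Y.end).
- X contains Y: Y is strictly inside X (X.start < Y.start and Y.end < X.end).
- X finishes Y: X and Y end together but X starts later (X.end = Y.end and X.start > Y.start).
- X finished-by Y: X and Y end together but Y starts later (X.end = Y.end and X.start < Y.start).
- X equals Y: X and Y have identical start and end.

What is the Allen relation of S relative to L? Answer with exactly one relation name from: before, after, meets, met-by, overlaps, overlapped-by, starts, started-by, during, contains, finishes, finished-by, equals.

S = [16:45, 21:00]; L = [09:35, 14:05].
Compare endpoints: S.start > L.start, S.start > L.end, S.end > L.start, S.end > L.end.
That pattern is 'after'.

after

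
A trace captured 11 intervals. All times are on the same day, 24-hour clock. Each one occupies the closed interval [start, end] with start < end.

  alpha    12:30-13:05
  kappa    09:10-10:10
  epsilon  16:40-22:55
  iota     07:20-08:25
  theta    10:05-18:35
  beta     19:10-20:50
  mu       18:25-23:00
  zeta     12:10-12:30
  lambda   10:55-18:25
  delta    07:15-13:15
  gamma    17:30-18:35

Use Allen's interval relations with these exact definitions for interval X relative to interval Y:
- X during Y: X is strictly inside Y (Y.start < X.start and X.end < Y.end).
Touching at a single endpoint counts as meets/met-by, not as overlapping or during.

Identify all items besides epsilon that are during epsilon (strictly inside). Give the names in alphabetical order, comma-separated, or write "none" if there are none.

beta, gamma

Target epsilon = [16:40, 22:55].
alpha [12:30, 13:05] → before → no.
beta [19:10, 20:50] → during → yes.
delta [07:15, 13:15] → before → no.
gamma [17:30, 18:35] → during → yes.
iota [07:20, 08:25] → before → no.
kappa [09:10, 10:10] → before → no.
lambda [10:55, 18:25] → overlaps → no.
mu [18:25, 23:00] → overlapped-by → no.
theta [10:05, 18:35] → overlaps → no.
zeta [12:10, 12:30] → before → no.
Result: beta, gamma.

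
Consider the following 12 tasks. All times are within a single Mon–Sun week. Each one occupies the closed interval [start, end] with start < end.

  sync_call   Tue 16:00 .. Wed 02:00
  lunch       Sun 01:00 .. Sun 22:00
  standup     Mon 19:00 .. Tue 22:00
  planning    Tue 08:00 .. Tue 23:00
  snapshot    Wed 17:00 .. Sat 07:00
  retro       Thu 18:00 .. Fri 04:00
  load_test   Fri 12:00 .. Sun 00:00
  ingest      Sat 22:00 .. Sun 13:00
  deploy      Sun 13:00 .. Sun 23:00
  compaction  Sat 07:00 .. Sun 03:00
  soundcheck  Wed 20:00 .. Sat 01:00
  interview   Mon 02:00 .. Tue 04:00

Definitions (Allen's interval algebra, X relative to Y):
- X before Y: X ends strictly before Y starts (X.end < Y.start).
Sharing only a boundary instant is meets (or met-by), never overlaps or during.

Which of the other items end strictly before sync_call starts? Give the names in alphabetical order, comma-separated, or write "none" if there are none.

interview

Target sync_call = [Tue 16:00, Wed 02:00].
compaction [Sat 07:00, Sun 03:00] → after → no.
deploy [Sun 13:00, Sun 23:00] → after → no.
ingest [Sat 22:00, Sun 13:00] → after → no.
interview [Mon 02:00, Tue 04:00] → before → yes.
load_test [Fri 12:00, Sun 00:00] → after → no.
lunch [Sun 01:00, Sun 22:00] → after → no.
planning [Tue 08:00, Tue 23:00] → overlaps → no.
retro [Thu 18:00, Fri 04:00] → after → no.
snapshot [Wed 17:00, Sat 07:00] → after → no.
soundcheck [Wed 20:00, Sat 01:00] → after → no.
standup [Mon 19:00, Tue 22:00] → overlaps → no.
Result: interview.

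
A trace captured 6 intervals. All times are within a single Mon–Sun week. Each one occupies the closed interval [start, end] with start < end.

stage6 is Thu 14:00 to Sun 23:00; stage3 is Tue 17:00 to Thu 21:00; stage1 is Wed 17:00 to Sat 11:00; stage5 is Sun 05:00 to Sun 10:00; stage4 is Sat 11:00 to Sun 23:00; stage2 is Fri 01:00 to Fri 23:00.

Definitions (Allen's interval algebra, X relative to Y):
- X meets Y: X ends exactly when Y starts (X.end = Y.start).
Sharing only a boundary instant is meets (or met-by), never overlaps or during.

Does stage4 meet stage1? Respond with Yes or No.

No

stage4 = [Sat 11:00, Sun 23:00], stage1 = [Wed 17:00, Sat 11:00].
Actual relation of stage4 to stage1: met-by.
Asked whether 'meets' holds → No.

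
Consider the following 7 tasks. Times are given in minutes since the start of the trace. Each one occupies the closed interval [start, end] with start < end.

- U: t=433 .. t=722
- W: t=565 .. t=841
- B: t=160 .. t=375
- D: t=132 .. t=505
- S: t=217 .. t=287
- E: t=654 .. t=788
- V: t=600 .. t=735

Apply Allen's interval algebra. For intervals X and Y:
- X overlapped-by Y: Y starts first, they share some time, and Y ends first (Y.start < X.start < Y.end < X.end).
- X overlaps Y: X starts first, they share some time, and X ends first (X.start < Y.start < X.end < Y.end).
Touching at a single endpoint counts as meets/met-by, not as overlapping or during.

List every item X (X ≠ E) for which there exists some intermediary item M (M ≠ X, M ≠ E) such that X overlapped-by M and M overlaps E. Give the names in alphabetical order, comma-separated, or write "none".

V, W

Target E = [t=654, t=788].
Intermediaries M with M overlaps E: U, V.
Via U — items with X overlapped-by U: V, W.
Via V — items with X overlapped-by V: none.
Union: V, W.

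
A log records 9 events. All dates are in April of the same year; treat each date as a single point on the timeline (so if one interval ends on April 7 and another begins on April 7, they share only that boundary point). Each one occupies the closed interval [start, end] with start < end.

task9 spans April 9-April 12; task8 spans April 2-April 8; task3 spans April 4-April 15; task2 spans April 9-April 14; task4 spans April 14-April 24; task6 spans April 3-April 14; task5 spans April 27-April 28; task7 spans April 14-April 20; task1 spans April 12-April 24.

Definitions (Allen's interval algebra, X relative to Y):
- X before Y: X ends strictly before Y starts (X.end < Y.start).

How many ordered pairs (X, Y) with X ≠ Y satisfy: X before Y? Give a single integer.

15

Checking all 72 ordered pairs for relation 'before'; matching pairs in alphabetical order:
(task1, task5): task1 before task5 ✓
(task2, task5): task2 before task5 ✓
(task3, task5): task3 before task5 ✓
(task4, task5): task4 before task5 ✓
(task6, task5): task6 before task5 ✓
(task7, task5): task7 before task5 ✓
(task8, task1): task8 before task1 ✓
(task8, task2): task8 before task2 ✓
(task8, task4): task8 before task4 ✓
(task8, task5): task8 before task5 ✓
(task8, task7): task8 before task7 ✓
(task8, task9): task8 before task9 ✓
(task9, task4): task9 before task4 ✓
(task9, task5): task9 before task5 ✓
(task9, task7): task9 before task7 ✓
Count: 15.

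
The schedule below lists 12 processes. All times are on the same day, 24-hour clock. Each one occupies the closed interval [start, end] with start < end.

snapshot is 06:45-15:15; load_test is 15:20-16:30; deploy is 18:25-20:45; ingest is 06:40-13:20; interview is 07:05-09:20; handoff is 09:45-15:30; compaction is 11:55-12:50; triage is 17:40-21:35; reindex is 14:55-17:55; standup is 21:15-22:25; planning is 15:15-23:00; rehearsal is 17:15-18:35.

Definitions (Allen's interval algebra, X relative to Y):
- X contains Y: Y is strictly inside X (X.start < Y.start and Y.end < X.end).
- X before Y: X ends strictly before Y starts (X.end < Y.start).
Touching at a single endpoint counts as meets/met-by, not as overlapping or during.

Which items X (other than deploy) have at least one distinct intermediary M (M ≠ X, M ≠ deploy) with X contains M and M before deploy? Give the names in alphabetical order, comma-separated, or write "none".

Target deploy = [18:25, 20:45].
Intermediaries M with M before deploy: compaction, handoff, ingest, interview, load_test, reindex, snapshot.
Via compaction — items with X contains compaction: handoff, ingest, snapshot.
Via handoff — items with X contains handoff: none.
Via ingest — items with X contains ingest: none.
Via interview — items with X contains interview: ingest, snapshot.
Via load_test — items with X contains load_test: planning, reindex.
Via reindex — items with X contains reindex: none.
Via snapshot — items with X contains snapshot: none.
Union: handoff, ingest, planning, reindex, snapshot.

handoff, ingest, planning, reindex, snapshot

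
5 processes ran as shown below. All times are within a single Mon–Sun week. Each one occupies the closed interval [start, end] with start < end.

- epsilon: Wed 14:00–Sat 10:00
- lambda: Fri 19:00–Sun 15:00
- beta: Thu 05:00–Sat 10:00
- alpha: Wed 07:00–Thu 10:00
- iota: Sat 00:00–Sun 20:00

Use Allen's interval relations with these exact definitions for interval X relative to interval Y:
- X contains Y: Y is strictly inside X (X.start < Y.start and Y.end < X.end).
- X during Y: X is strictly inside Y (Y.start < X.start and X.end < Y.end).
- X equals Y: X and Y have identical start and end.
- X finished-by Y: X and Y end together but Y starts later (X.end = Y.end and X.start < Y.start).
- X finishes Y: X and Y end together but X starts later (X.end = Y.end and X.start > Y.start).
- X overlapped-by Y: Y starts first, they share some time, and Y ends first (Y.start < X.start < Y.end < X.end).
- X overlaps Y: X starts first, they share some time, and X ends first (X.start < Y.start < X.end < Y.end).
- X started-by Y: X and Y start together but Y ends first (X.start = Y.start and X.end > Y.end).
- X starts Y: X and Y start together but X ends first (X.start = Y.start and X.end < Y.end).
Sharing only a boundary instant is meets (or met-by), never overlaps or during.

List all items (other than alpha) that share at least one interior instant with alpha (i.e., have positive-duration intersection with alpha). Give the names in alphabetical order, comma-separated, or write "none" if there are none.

beta, epsilon

Target alpha = [Wed 07:00, Thu 10:00].
beta [Thu 05:00, Sat 10:00] → overlapped-by → yes.
epsilon [Wed 14:00, Sat 10:00] → overlapped-by → yes.
iota [Sat 00:00, Sun 20:00] → after → no.
lambda [Fri 19:00, Sun 15:00] → after → no.
Result: beta, epsilon.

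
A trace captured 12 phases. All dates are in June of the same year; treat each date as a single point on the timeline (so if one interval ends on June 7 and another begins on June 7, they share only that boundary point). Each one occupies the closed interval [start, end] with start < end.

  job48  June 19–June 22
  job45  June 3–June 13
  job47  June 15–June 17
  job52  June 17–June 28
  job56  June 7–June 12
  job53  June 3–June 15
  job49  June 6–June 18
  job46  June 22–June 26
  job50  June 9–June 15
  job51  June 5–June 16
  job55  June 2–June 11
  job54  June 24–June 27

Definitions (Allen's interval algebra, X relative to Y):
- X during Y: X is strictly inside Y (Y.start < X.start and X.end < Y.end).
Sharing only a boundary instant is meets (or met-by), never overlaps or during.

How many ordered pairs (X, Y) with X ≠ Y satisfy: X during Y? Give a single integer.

Checking all 132 ordered pairs for relation 'during'; matching pairs in alphabetical order:
(job46, job52): job46 during job52 ✓
(job47, job49): job47 during job49 ✓
(job48, job52): job48 during job52 ✓
(job50, job49): job50 during job49 ✓
(job50, job51): job50 during job51 ✓
(job54, job52): job54 during job52 ✓
(job56, job45): job56 during job45 ✓
(job56, job49): job56 during job49 ✓
(job56, job51): job56 during job51 ✓
(job56, job53): job56 during job53 ✓
Count: 10.

10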